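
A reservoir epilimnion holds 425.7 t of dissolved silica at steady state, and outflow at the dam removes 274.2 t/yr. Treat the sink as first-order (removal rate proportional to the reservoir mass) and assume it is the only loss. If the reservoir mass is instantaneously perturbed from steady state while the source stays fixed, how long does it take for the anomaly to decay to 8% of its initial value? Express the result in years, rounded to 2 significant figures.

3.9 yr

For a linear reservoir the anomaly decays as exp(−t/τ) with τ = M/F = 425.7/274.2 = 1.553 yr.
exp(−t/τ) = 0.08 ⇒ t = −τ ln(0.08) = 1.553 × 2.526 = 3.921 yr.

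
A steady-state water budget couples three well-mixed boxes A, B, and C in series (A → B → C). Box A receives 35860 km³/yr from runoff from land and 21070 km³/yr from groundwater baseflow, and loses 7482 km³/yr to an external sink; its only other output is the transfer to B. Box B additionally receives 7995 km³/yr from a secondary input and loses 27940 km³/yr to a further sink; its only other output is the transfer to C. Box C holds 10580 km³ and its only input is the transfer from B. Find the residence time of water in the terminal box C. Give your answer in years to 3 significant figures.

0.359 yr

Box A: F(A→B) = (35860 + 21070) − 7482 = 49448 km³/yr.
Box B: F(B→C) = (49448 + 7995) − 27940 = 29503 km³/yr.
Box C throughput = its input = 29503 km³/yr; τ = 10580 / 29503 = 0.3586 yr.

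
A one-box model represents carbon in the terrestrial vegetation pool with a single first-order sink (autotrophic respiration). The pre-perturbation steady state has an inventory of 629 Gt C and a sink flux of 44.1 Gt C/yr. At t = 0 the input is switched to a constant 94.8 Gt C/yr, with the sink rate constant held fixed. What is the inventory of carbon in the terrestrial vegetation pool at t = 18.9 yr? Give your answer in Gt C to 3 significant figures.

1160 Gt C

The sink rate constant is k = F₀/M₀ = 44.1/629 = 0.07011 yr⁻¹.
Solving dM/dt = F₁ − kM with M(0) = M₀ gives M(t) = F₁/k + (M₀ − F₁/k)·e^(−kt).
F₁/k = 94.8/0.07011 = 1352.1 Gt C; kt = 0.07011 × 18.9 = 1.325, e^(−kt) = 0.2658.
M(18.9) = 1352.1 + (629 − 1352.1) × 0.2658 = 1352.1 − 192.2 = 1159.9 Gt C.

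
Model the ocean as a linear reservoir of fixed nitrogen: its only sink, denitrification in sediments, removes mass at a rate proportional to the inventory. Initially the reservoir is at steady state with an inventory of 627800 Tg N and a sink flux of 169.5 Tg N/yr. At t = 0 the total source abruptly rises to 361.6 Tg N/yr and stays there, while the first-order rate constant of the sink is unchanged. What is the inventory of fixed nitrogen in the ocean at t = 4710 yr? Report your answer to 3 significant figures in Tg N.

1.14×10^6 Tg N

Residence time τ = M₀/F₀ = 3704 yr. The eventual steady state is M_∞ = M₀·(F₁/F₀) = 627800 × 361.6/169.5 = 1.3393×10^6 Tg N.
The anomaly ΔM(t) = M(t) − M_∞ decays as ΔM₀·e^(−t/τ) with ΔM₀ = 627800 − 1.3393×10^6 = −711500 Tg N.
At t = 4710 yr, e^(−t/τ) = e^(−1.272) = 0.2804, so ΔM = −199500 Tg N and M = 1.3393×10^6 − 199500 = 1.1398×10^6 Tg N.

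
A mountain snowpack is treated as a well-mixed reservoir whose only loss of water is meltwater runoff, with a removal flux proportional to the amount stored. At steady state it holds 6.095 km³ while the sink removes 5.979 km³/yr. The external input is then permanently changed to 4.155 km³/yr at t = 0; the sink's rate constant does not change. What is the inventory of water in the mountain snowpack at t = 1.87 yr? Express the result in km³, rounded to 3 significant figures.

Residence time τ = M₀/F₀ = 1.019 yr. The eventual steady state is M_∞ = M₀·(F₁/F₀) = 6.095 × 4.155/5.979 = 4.2356 km³.
The anomaly ΔM(t) = M(t) − M_∞ decays as ΔM₀·e^(−t/τ) with ΔM₀ = 6.095 − 4.2356 = 1.859 km³.
At t = 1.87 yr, e^(−t/τ) = e^(−1.834) = 0.1597, so ΔM = 0.2970 km³ and M = 4.2356 + 0.2970 = 4.5326 km³.

4.53 km³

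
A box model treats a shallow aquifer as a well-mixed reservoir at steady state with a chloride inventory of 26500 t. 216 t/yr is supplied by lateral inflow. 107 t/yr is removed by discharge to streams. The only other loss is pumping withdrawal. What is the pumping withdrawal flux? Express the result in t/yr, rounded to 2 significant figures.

110 t/yr

At steady state ΣF_in = ΣF_out.
ΣF_in = 216.00 t/yr.
Pumping withdrawal flux = ΣF_in − (107) = 216.00 − 107.0 = 109.0 t/yr.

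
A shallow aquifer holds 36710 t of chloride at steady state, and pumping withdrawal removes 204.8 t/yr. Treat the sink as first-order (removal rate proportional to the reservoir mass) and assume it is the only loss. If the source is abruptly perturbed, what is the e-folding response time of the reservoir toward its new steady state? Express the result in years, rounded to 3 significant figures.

179 yr

For a linear reservoir the response time equals the residence time τ = M/F.
τ = 36710 / 204.8 = 179.2 yr.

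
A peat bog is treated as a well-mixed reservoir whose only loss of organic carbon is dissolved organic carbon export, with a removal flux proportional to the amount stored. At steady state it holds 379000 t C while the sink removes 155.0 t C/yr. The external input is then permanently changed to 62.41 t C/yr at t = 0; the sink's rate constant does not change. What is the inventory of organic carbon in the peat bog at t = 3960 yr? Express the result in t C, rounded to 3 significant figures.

197000 t C

τ = M₀/F₀ = 379000/155.0 = 2445 yr; rate constant k = 1/τ.
New steady state M_∞ = F₁/k = F₁·τ = 62.41 × 2445 = 152600 t C.
M(t) = M_∞ + (M₀ − M_∞)·e^(−t/τ); t/τ = 3960/2445 = 1.620, so e^(−t/τ) = 0.1980.
M(t) = 152600 + 226400 × 0.1980 = 197430 t C.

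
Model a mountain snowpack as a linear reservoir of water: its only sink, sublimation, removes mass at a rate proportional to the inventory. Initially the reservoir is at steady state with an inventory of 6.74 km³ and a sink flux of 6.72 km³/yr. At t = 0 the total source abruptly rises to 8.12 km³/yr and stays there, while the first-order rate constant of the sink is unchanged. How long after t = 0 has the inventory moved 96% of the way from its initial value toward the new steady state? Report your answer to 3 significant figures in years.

τ = M₀/F₀ = 6.74/6.72 = 1.003 yr.
The remaining gap fraction is e^(−t/τ); 96% covered ⇒ e^(−t/τ) = 0.0400.
t = −τ ln(0.0400) = 1.003 × 3.219 = 3.228 yr.

3.23 yr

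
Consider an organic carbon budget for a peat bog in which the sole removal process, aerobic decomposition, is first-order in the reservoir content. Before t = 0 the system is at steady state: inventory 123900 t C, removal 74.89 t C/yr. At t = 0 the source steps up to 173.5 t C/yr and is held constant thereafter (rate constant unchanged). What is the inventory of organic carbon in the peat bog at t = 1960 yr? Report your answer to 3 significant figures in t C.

Residence time τ = M₀/F₀ = 1654 yr. The eventual steady state is M_∞ = M₀·(F₁/F₀) = 123900 × 173.5/74.89 = 287040 t C.
The anomaly ΔM(t) = M(t) − M_∞ decays as ΔM₀·e^(−t/τ) with ΔM₀ = 123900 − 287040 = −163100 t C.
At t = 1960 yr, e^(−t/τ) = e^(−1.185) = 0.3058, so ΔM = −49900 t C and M = 287040 − 49900 = 237150 t C.

237000 t C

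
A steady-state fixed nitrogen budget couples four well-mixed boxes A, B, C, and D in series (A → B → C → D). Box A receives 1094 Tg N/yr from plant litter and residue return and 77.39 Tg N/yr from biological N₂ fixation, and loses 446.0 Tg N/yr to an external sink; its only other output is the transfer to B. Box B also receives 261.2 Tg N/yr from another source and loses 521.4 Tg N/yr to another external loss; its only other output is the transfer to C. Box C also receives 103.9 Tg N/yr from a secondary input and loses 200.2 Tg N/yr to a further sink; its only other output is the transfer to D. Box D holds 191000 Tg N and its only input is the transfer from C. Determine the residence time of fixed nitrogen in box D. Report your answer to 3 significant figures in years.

518 yr

Box A: F(A→B) = (1094 + 77.39) − 446.0 = 725.39 Tg N/yr.
Box B: F(B→C) = (725.39 + 261.2) − 521.4 = 465.19 Tg N/yr.
Box C: F(C→D) = (465.19 + 103.9) − 200.2 = 368.89 Tg N/yr.
Box D throughput = its input = 368.89 Tg N/yr; τ = 191000 / 368.89 = 517.8 yr.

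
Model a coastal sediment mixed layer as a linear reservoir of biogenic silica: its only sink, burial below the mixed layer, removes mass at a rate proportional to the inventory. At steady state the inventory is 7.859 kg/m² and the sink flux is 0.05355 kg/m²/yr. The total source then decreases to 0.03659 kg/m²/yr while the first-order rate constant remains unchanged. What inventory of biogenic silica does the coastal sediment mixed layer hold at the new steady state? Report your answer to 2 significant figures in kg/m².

Rate constant k = F/M = 0.05355 / 7.859 = 0.006814 yr⁻¹.
At the new steady state, source = k·M_new ⇒ M_new = 0.03659 / 0.006814 = 5.370 kg/m².
(Equivalently M_new = M × F_new/F_old = 7.859 × 0.03659/0.05355.)

5.4 kg/m²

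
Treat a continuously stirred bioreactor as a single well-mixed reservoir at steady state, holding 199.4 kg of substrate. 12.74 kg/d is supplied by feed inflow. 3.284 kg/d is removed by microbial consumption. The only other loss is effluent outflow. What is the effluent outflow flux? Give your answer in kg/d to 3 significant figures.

At steady state ΣF_in = ΣF_out.
ΣF_in = 12.740 kg/d.
Effluent outflow flux = ΣF_in − (3.284) = 12.740 − 3.284 = 9.456 kg/d.

9.46 kg/d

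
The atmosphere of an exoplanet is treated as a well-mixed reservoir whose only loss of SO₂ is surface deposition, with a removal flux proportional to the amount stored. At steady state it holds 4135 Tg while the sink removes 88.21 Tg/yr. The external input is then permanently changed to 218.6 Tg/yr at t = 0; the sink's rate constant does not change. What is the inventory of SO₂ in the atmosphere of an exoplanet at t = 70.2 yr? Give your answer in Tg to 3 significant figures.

The sink rate constant is k = F₀/M₀ = 88.21/4135 = 0.02133 yr⁻¹.
Solving dM/dt = F₁ − kM with M(0) = M₀ gives M(t) = F₁/k + (M₀ − F₁/k)·e^(−kt).
F₁/k = 218.6/0.02133 = 10247 Tg; kt = 0.02133 × 70.2 = 1.498, e^(−kt) = 0.2237.
M(70.2) = 10247 + (4135 − 10247) × 0.2237 = 10247 − 1367 = 8880.1 Tg.

8880 Tg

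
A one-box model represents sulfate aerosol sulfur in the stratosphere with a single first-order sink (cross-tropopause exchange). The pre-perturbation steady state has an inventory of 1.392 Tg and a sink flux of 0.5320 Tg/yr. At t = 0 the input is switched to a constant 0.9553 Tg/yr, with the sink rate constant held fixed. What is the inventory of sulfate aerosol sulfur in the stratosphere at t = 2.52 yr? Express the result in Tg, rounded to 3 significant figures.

2.08 Tg

Residence time τ = M₀/F₀ = 2.617 yr. The eventual steady state is M_∞ = M₀·(F₁/F₀) = 1.392 × 0.9553/0.5320 = 2.4996 Tg.
The anomaly ΔM(t) = M(t) − M_∞ decays as ΔM₀·e^(−t/τ) with ΔM₀ = 1.392 − 2.4996 = −1.108 Tg.
At t = 2.52 yr, e^(−t/τ) = e^(−0.9631) = 0.3817, so ΔM = −0.4228 Tg and M = 2.4996 − 0.4228 = 2.0768 Tg.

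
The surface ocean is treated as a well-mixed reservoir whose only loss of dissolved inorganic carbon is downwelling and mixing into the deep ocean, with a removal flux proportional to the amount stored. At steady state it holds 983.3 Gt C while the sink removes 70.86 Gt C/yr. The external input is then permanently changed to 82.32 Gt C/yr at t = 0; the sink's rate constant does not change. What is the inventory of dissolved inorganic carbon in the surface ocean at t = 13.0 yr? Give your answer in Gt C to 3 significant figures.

The sink rate constant is k = F₀/M₀ = 70.86/983.3 = 0.07206 yr⁻¹.
Solving dM/dt = F₁ − kM with M(0) = M₀ gives M(t) = F₁/k + (M₀ − F₁/k)·e^(−kt).
F₁/k = 82.32/0.07206 = 1142.3 Gt C; kt = 0.07206 × 13.0 = 0.9368, e^(−kt) = 0.3919.
M(13.0) = 1142.3 + (983.3 − 1142.3) × 0.3919 = 1142.3 − 62.32 = 1080.0 Gt C.

1080 Gt C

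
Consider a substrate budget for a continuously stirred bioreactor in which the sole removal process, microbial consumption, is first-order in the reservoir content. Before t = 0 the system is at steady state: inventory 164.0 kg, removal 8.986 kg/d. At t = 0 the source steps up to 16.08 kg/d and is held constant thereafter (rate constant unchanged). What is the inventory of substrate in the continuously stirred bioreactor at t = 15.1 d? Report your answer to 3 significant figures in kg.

τ = M₀/F₀ = 164.0/8.986 = 18.25 d; rate constant k = 1/τ.
New steady state M_∞ = F₁/k = F₁·τ = 16.08 × 18.25 = 293.47 kg.
M(t) = M_∞ + (M₀ − M_∞)·e^(−t/τ); t/τ = 15.1/18.25 = 0.8274, so e^(−t/τ) = 0.4372.
M(t) = 293.47 − 129.5 × 0.4372 = 236.87 kg.

237 kg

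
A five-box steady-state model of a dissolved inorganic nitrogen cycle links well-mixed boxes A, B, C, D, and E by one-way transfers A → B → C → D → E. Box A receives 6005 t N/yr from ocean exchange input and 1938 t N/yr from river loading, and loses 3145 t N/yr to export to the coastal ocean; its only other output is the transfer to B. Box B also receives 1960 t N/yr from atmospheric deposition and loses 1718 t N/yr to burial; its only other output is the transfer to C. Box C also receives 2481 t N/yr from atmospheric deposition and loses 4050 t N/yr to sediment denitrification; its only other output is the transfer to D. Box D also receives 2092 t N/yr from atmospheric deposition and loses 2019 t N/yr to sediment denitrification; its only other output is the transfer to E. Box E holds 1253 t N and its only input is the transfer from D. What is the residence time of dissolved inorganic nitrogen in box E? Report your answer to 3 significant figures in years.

Box A: F(A→B) = (6005 + 1938) − 3145 = 4798.0 t N/yr.
Box B: F(B→C) = (4798.0 + 1960) − 1718 = 5040.0 t N/yr.
Box C: F(C→D) = (5040.0 + 2481) − 4050 = 3471.0 t N/yr.
Box D: F(D→E) = (3471.0 + 2092) − 2019 = 3544.0 t N/yr.
Box E throughput = its input = 3544.0 t N/yr; τ = 1253 / 3544.0 = 0.3536 yr.

0.354 yr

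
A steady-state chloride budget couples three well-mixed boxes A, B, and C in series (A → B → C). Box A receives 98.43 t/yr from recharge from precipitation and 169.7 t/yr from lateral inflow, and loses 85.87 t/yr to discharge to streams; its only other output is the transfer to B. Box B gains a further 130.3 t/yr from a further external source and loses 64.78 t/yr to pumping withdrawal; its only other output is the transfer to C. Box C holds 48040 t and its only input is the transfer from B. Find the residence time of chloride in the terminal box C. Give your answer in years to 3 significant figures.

Box A: F(A→B) = (98.43 + 169.7) − 85.87 = 182.26 t/yr.
Box B: F(B→C) = (182.26 + 130.3) − 64.78 = 247.78 t/yr.
Box C throughput = its input = 247.78 t/yr; τ = 48040 / 247.78 = 193.9 yr.

194 yr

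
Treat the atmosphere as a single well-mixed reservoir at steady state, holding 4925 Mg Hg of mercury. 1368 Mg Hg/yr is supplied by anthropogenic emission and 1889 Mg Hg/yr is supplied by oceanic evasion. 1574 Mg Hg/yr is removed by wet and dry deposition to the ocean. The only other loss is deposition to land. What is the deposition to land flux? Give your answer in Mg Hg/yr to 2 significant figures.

1700 Mg Hg/yr

At steady state ΣF_in = ΣF_out.
ΣF_in = 1368 + 1889 = 3257.0 Mg Hg/yr.
Deposition to land flux = ΣF_in − (1574) = 3257.0 − 1574 = 1683 Mg Hg/yr.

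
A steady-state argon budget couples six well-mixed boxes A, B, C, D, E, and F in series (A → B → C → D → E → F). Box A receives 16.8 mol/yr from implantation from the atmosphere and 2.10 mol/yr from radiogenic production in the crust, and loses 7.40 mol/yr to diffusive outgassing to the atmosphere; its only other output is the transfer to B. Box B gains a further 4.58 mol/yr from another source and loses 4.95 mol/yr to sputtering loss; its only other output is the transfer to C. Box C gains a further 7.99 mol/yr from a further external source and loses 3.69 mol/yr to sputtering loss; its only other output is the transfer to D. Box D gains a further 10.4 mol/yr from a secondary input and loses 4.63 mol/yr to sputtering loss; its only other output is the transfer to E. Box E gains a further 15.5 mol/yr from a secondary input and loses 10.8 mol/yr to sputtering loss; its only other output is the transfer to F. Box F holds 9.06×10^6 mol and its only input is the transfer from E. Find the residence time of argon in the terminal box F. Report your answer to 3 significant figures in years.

Box A: F(A→B) = (16.8 + 2.10) − 7.40 = 11.500 mol/yr.
Box B: F(B→C) = (11.500 + 4.58) − 4.95 = 11.130 mol/yr.
Box C: F(C→D) = (11.130 + 7.99) − 3.69 = 15.430 mol/yr.
Box D: F(D→E) = (15.430 + 10.4) − 4.63 = 21.200 mol/yr.
Box E: F(E→F) = (21.200 + 15.5) − 10.8 = 25.900 mol/yr.
Box F throughput = its input = 25.900 mol/yr; τ = 9.06×10^6 / 25.900 = 349800 yr.

350000 yr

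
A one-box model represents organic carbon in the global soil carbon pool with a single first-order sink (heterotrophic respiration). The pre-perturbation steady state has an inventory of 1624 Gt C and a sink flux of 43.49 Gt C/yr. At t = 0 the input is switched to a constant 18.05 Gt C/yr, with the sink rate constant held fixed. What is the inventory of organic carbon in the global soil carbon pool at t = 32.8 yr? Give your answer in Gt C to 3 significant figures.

1070 Gt C

τ = M₀/F₀ = 1624/43.49 = 37.34 yr; rate constant k = 1/τ.
New steady state M_∞ = F₁/k = F₁·τ = 18.05 × 37.34 = 674.02 Gt C.
M(t) = M_∞ + (M₀ − M_∞)·e^(−t/τ); t/τ = 32.8/37.34 = 0.8784, so e^(−t/τ) = 0.4155.
M(t) = 674.02 + 950.0 × 0.4155 = 1068.7 Gt C.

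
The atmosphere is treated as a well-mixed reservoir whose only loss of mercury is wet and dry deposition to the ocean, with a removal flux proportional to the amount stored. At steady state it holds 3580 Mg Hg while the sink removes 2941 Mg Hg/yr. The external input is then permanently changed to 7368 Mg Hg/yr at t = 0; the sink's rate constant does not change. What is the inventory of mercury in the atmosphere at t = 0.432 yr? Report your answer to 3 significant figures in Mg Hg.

τ = M₀/F₀ = 3580/2941 = 1.217 yr; rate constant k = 1/τ.
New steady state M_∞ = F₁/k = F₁·τ = 7368 × 1.217 = 8968.9 Mg Hg.
M(t) = M_∞ + (M₀ − M_∞)·e^(−t/τ); t/τ = 0.432/1.217 = 0.3549, so e^(−t/τ) = 0.7012.
M(t) = 8968.9 − 5389 × 0.7012 = 5189.9 Mg Hg.

5190 Mg Hg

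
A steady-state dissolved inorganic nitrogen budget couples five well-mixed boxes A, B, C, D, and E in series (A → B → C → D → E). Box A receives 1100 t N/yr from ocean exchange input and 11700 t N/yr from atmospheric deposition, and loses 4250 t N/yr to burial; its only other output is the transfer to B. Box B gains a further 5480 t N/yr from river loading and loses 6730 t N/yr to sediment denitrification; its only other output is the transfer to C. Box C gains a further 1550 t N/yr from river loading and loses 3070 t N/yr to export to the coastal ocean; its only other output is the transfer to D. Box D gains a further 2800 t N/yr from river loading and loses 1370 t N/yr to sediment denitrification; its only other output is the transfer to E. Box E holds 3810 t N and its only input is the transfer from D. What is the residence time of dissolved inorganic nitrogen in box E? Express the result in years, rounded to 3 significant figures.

0.528 yr

Box A: F(A→B) = (1100 + 11700) − 4250 = 8550.0 t N/yr.
Box B: F(B→C) = (8550.0 + 5480) − 6730 = 7300.0 t N/yr.
Box C: F(C→D) = (7300.0 + 1550) − 3070 = 5780.0 t N/yr.
Box D: F(D→E) = (5780.0 + 2800) − 1370 = 7210.0 t N/yr.
Box E throughput = its input = 7210.0 t N/yr; τ = 3810 / 7210.0 = 0.5284 yr.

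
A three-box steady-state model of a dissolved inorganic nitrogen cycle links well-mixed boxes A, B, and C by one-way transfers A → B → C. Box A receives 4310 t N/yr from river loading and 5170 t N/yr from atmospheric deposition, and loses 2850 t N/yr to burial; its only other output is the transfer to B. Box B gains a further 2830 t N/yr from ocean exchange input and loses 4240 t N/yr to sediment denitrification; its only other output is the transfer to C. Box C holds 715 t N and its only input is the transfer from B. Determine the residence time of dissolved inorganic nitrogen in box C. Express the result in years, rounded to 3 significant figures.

0.137 yr

Box A: F(A→B) = (4310 + 5170) − 2850 = 6630.0 t N/yr.
Box B: F(B→C) = (6630.0 + 2830) − 4240 = 5220.0 t N/yr.
Box C throughput = its input = 5220.0 t N/yr; τ = 715 / 5220.0 = 0.1370 yr.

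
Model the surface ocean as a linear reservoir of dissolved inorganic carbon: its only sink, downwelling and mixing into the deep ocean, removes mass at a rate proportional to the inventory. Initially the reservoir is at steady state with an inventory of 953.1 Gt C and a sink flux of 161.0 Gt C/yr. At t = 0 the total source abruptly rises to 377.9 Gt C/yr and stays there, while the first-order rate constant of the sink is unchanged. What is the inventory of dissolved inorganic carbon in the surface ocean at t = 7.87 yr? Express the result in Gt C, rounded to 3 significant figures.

τ = M₀/F₀ = 953.1/161.0 = 5.920 yr; rate constant k = 1/τ.
New steady state M_∞ = F₁/k = F₁·τ = 377.9 × 5.920 = 2237.1 Gt C.
M(t) = M_∞ + (M₀ − M_∞)·e^(−t/τ); t/τ = 7.87/5.920 = 1.329, so e^(−t/τ) = 0.2646.
M(t) = 2237.1 − 1284 × 0.2646 = 1897.3 Gt C.

1900 Gt C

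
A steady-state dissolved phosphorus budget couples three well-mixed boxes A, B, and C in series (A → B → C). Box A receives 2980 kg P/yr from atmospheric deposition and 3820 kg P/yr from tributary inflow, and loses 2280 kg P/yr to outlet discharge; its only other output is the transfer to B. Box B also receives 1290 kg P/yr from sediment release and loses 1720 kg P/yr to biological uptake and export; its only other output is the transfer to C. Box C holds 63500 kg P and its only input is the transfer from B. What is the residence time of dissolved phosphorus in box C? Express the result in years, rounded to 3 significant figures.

Box A: F(A→B) = (2980 + 3820) − 2280 = 4520.0 kg P/yr.
Box B: F(B→C) = (4520.0 + 1290) − 1720 = 4090.0 kg P/yr.
Box C throughput = its input = 4090.0 kg P/yr; τ = 63500 / 4090.0 = 15.53 yr.

15.5 yr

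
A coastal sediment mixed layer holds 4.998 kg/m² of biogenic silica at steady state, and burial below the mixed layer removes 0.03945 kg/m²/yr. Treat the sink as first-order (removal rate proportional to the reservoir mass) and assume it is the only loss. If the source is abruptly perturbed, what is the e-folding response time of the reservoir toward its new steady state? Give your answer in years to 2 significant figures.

For a linear reservoir the response time equals the residence time τ = M/F.
τ = 4.998 / 0.03945 = 126.7 yr.

130 yr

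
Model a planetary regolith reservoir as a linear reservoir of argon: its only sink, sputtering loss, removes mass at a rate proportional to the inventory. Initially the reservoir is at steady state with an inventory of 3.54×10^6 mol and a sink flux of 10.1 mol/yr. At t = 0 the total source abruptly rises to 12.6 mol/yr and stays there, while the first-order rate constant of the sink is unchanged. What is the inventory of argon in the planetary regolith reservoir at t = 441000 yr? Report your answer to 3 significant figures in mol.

4.17×10^6 mol

Residence time τ = M₀/F₀ = 350500 yr. The eventual steady state is M_∞ = M₀·(F₁/F₀) = 3.54×10^6 × 12.6/10.1 = 4.4162×10^6 mol.
The anomaly ΔM(t) = M(t) − M_∞ decays as ΔM₀·e^(−t/τ) with ΔM₀ = 3.54×10^6 − 4.4162×10^6 = −876200 mol.
At t = 441000 yr, e^(−t/τ) = e^(−1.258) = 0.2842, so ΔM = −249000 mol and M = 4.4162×10^6 − 249000 = 4.1672×10^6 mol.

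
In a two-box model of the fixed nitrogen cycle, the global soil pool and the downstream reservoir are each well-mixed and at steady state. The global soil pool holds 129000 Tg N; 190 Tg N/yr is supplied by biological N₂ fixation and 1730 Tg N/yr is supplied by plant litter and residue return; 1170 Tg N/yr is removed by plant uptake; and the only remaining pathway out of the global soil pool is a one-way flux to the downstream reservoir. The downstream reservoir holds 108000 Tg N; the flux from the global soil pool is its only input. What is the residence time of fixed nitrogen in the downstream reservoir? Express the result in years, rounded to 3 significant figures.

Balance the global soil pool: ΣF_in = 190 + 1730 = 1920.0 Tg N/yr.
Flux to the downstream reservoir = ΣF_in − (1170) = 750.00 Tg N/yr.
At steady state the output of the downstream reservoir equals its input, 750.00 Tg N/yr.
τ = M / F = 108000 / 750.00 = 144.0 yr.

144 yr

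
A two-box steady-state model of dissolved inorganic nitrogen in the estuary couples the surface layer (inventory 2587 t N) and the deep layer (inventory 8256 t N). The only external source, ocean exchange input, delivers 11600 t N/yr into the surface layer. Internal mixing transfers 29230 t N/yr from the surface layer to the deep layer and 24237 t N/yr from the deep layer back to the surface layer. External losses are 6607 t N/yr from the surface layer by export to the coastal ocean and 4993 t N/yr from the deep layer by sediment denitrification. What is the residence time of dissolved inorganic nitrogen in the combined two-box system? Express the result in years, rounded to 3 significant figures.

0.935 yr

Residence time in the combined system uses the total inventory and the total *external* removal — internal exchanges between the two boxes cancel.
M_total = 2587 + 8256 = 10843 t N.
ΣF_external_out = 6607 + 4993 = 11600 t N/yr.
τ = M_total / ΣF_ext = 10843 / 11600 = 0.9347 yr.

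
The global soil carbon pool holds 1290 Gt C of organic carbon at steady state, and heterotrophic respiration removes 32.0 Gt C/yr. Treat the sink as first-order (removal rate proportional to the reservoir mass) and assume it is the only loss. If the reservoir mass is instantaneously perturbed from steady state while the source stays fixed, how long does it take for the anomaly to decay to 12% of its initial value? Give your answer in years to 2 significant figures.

85 yr

For a linear reservoir the anomaly decays as exp(−t/τ) with τ = M/F = 1290/32.0 = 40.31 yr.
exp(−t/τ) = 0.12 ⇒ t = −τ ln(0.12) = 40.31 × 2.120 = 85.47 yr.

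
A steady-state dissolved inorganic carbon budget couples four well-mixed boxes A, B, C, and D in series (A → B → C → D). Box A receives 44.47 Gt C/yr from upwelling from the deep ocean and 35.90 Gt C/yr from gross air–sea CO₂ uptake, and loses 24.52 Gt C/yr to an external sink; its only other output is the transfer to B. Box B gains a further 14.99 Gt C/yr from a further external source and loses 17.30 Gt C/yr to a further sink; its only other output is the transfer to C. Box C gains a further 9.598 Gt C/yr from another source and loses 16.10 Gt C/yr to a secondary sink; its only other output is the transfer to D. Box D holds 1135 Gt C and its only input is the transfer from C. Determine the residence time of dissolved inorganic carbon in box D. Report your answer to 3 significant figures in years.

Box A: F(A→B) = (44.47 + 35.90) − 24.52 = 55.850 Gt C/yr.
Box B: F(B→C) = (55.850 + 14.99) − 17.30 = 53.540 Gt C/yr.
Box C: F(C→D) = (53.540 + 9.598) − 16.10 = 47.038 Gt C/yr.
Box D throughput = its input = 47.038 Gt C/yr; τ = 1135 / 47.038 = 24.13 yr.

24.1 yr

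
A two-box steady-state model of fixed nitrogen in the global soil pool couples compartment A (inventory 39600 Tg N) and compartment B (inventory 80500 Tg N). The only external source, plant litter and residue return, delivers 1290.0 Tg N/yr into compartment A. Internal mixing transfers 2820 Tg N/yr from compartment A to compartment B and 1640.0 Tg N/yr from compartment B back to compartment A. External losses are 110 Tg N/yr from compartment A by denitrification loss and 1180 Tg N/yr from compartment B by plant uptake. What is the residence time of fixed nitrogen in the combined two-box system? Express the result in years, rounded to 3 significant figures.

Residence time in the combined system uses the total inventory and the total *external* removal — internal exchanges between the two boxes cancel.
M_total = 39600 + 80500 = 120100 Tg N.
ΣF_external_out = 110 + 1180 = 1290.0 Tg N/yr.
τ = M_total / ΣF_ext = 120100 / 1290.0 = 93.10 yr.

93.1 yr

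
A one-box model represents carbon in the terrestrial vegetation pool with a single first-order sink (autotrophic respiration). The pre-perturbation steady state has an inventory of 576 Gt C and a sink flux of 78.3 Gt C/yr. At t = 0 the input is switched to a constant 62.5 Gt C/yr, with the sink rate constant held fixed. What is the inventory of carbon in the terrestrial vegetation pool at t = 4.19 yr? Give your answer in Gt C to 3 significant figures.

526 Gt C

The sink rate constant is k = F₀/M₀ = 78.3/576 = 0.1359 yr⁻¹.
Solving dM/dt = F₁ − kM with M(0) = M₀ gives M(t) = F₁/k + (M₀ − F₁/k)·e^(−kt).
F₁/k = 62.5/0.1359 = 459.77 Gt C; kt = 0.1359 × 4.19 = 0.5696, e^(−kt) = 0.5658.
M(4.19) = 459.77 + (576 − 459.77) × 0.5658 = 459.77 + 65.76 = 525.53 Gt C.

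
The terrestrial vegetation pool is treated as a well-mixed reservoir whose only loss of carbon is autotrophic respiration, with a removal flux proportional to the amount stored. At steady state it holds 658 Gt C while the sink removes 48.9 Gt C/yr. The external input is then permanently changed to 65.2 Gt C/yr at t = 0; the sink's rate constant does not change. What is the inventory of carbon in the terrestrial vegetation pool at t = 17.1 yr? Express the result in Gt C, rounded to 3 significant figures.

τ = M₀/F₀ = 658/48.9 = 13.46 yr; rate constant k = 1/τ.
New steady state M_∞ = F₁/k = F₁·τ = 65.2 × 13.46 = 877.33 Gt C.
M(t) = M_∞ + (M₀ − M_∞)·e^(−t/τ); t/τ = 17.1/13.46 = 1.271, so e^(−t/τ) = 0.2806.
M(t) = 877.33 − 219.3 × 0.2806 = 815.79 Gt C.

816 Gt C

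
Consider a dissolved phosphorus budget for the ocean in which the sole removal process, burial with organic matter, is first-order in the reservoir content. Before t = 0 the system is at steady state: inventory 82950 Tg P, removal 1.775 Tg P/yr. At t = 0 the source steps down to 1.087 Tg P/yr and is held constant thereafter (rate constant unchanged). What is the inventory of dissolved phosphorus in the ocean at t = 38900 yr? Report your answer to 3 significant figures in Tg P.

τ = M₀/F₀ = 82950/1.775 = 46730 yr; rate constant k = 1/τ.
New steady state M_∞ = F₁/k = F₁·τ = 1.087 × 46730 = 50798 Tg P.
M(t) = M_∞ + (M₀ − M_∞)·e^(−t/τ); t/τ = 38900/46730 = 0.8324, so e^(−t/τ) = 0.4350.
M(t) = 50798 + 32150 × 0.4350 = 64784 Tg P.

64800 Tg P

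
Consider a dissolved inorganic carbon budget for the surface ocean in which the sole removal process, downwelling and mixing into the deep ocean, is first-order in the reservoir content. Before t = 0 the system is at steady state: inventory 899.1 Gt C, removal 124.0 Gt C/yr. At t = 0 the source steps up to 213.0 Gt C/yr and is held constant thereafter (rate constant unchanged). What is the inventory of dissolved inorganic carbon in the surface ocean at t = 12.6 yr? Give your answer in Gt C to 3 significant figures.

1430 Gt C

The sink rate constant is k = F₀/M₀ = 124.0/899.1 = 0.1379 yr⁻¹.
Solving dM/dt = F₁ − kM with M(0) = M₀ gives M(t) = F₁/k + (M₀ − F₁/k)·e^(−kt).
F₁/k = 213.0/0.1379 = 1544.4 Gt C; kt = 0.1379 × 12.6 = 1.738, e^(−kt) = 0.1759.
M(12.6) = 1544.4 + (899.1 − 1544.4) × 0.1759 = 1544.4 − 113.5 = 1430.9 Gt C.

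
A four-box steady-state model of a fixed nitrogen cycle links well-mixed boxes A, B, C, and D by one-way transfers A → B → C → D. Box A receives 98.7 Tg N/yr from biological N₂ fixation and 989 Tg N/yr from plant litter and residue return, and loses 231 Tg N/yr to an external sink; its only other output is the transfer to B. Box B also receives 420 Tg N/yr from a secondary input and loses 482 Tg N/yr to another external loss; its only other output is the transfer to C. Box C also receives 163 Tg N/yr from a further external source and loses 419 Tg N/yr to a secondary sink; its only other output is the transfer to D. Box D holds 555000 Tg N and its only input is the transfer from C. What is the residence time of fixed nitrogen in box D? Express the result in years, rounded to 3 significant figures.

Box A: F(A→B) = (98.7 + 989) − 231 = 856.70 Tg N/yr.
Box B: F(B→C) = (856.70 + 420) − 482 = 794.70 Tg N/yr.
Box C: F(C→D) = (794.70 + 163) − 419 = 538.70 Tg N/yr.
Box D throughput = its input = 538.70 Tg N/yr; τ = 555000 / 538.70 = 1030 yr.

1030 yr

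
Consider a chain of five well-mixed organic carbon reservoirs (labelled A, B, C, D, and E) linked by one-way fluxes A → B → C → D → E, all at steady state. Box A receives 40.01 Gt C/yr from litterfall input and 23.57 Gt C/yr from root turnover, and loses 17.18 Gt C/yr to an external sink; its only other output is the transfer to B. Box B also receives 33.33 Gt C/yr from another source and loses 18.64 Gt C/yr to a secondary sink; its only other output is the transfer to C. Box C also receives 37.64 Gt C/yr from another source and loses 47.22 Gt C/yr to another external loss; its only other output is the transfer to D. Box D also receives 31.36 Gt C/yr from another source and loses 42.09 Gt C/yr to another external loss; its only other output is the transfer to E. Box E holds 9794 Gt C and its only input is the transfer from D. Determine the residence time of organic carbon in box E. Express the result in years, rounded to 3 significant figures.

240 yr

Box A: F(A→B) = (40.01 + 23.57) − 17.18 = 46.400 Gt C/yr.
Box B: F(B→C) = (46.400 + 33.33) − 18.64 = 61.090 Gt C/yr.
Box C: F(C→D) = (61.090 + 37.64) − 47.22 = 51.510 Gt C/yr.
Box D: F(D→E) = (51.510 + 31.36) − 42.09 = 40.780 Gt C/yr.
Box E throughput = its input = 40.780 Gt C/yr; τ = 9794 / 40.780 = 240.2 yr.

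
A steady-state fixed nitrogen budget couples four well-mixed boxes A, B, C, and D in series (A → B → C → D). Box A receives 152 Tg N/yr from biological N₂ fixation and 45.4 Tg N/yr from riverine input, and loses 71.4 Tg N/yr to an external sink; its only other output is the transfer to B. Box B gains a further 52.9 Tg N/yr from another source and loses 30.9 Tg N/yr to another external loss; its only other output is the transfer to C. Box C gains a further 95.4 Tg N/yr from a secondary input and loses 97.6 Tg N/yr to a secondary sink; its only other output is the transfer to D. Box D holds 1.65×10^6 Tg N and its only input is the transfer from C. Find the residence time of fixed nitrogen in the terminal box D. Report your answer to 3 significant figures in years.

11300 yr

Box A: F(A→B) = (152 + 45.4) − 71.4 = 126.00 Tg N/yr.
Box B: F(B→C) = (126.00 + 52.9) − 30.9 = 148.00 Tg N/yr.
Box C: F(C→D) = (148.00 + 95.4) − 97.6 = 145.80 Tg N/yr.
Box D throughput = its input = 145.80 Tg N/yr; τ = 1.65×10^6 / 145.80 = 11320 yr.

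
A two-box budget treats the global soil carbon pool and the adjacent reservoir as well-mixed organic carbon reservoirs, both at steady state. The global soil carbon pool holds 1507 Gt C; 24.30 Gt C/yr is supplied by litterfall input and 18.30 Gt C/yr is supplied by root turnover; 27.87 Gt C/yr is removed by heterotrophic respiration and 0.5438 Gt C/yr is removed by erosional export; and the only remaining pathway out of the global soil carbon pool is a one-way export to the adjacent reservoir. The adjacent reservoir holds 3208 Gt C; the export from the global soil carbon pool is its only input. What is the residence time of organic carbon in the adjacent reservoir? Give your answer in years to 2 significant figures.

230 yr

Balance the global soil carbon pool: ΣF_in = 24.30 + 18.30 = 42.600 Gt C/yr.
Export to the adjacent reservoir = ΣF_in − (27.87 + 0.5438) = 14.186 Gt C/yr.
At steady state the output of the adjacent reservoir equals its input, 14.186 Gt C/yr.
τ = M / F = 3208 / 14.186 = 226.1 yr.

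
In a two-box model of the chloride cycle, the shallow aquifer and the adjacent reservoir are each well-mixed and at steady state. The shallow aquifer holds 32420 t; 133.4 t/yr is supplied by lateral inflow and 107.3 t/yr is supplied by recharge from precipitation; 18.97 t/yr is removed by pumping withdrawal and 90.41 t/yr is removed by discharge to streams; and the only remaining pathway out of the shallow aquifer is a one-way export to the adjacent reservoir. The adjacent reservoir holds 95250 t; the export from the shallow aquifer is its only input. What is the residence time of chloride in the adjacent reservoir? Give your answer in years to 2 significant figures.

Balance the shallow aquifer: ΣF_in = 133.4 + 107.3 = 240.70 t/yr.
Export to the adjacent reservoir = ΣF_in − (18.97 + 90.41) = 131.32 t/yr.
At steady state the output of the adjacent reservoir equals its input, 131.32 t/yr.
τ = M / F = 95250 / 131.32 = 725.3 yr.

730 yr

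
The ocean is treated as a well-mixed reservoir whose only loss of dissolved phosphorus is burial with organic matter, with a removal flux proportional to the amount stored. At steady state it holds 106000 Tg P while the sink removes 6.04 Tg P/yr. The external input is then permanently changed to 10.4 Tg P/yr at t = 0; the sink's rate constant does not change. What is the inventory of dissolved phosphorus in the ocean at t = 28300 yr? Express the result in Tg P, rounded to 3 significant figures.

Residence time τ = M₀/F₀ = 17550 yr. The eventual steady state is M_∞ = M₀·(F₁/F₀) = 106000 × 10.4/6.04 = 182520 Tg P.
The anomaly ΔM(t) = M(t) − M_∞ decays as ΔM₀·e^(−t/τ) with ΔM₀ = 106000 − 182520 = −76520 Tg P.
At t = 28300 yr, e^(−t/τ) = e^(−1.613) = 0.1994, so ΔM = −15260 Tg P and M = 182520 − 15260 = 167260 Tg P.

167000 Tg P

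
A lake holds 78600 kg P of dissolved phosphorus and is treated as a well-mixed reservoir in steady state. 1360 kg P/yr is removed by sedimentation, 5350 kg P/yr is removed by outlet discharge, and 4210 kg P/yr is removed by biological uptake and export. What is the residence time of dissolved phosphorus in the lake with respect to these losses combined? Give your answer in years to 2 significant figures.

7.2 yr

Total removal = 1360 + 5350 + 4210 = 10920 kg P/yr.
τ = M / ΣF_out = 78600 / 10920 = 7.198 yr.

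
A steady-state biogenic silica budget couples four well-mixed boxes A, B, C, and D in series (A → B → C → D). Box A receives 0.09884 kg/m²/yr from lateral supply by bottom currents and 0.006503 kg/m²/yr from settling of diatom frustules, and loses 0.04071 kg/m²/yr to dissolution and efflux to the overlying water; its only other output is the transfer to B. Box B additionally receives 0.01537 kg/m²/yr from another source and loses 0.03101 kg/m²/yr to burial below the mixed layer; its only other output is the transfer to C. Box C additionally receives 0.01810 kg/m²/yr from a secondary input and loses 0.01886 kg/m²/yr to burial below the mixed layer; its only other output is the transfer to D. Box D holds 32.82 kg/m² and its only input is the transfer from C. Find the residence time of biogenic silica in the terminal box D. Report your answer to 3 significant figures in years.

680 yr

Box A: F(A→B) = (0.09884 + 0.006503) − 0.04071 = 0.064633 kg/m²/yr.
Box B: F(B→C) = (0.064633 + 0.01537) − 0.03101 = 0.048993 kg/m²/yr.
Box C: F(C→D) = (0.048993 + 0.01810) − 0.01886 = 0.048233 kg/m²/yr.
Box D throughput = its input = 0.048233 kg/m²/yr; τ = 32.82 / 0.048233 = 680.4 yr.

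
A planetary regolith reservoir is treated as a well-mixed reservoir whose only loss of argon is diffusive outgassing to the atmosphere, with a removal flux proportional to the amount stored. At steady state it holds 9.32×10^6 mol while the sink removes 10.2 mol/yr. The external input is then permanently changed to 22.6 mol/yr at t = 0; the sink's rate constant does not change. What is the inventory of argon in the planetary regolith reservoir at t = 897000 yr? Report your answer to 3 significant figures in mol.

Residence time τ = M₀/F₀ = 913700 yr. The eventual steady state is M_∞ = M₀·(F₁/F₀) = 9.32×10^6 × 22.6/10.2 = 2.0650×10^7 mol.
The anomaly ΔM(t) = M(t) − M_∞ decays as ΔM₀·e^(−t/τ) with ΔM₀ = 9.32×10^6 − 2.0650×10^7 = −1.133×10^7 mol.
At t = 897000 yr, e^(−t/τ) = e^(−0.9817) = 0.3747, so ΔM = −4.245×10^6 mol and M = 2.0650×10^7 − 4.245×10^6 = 1.6405×10^7 mol.

1.64×10^7 mol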